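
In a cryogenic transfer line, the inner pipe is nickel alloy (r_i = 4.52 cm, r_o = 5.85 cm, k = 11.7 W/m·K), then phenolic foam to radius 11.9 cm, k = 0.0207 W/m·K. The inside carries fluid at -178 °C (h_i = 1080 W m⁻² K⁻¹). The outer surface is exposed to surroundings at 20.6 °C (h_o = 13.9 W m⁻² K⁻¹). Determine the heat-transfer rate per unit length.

Q' = 35.7 W/m

Resistance network (inner→outer):
  R'_conv,in = 1/(2πr h) = 1/(2π·0.0452·1080) = 0.003260 m·K/W
  R'_nickel alloy = ln(0.0585/0.0452)/(2πk) = 0.2579/(2π·11.7) = 0.003509 m·K/W
  R'_phenolic foam = ln(0.119/0.0585)/(2πk) = 0.7101/(2π·0.0207) = 5.460 m·K/W
  R'_conv,out = 1/(2πr h) = 1/(2π·0.119·13.9) = 0.09622 m·K/W
ΣR = 0.003260 + 0.003509 + 5.460 + 0.09622 = 5.563 m·K/W
Q' = ΔT/ΣR = (-178 °C − 20.6 °C)/5.563 = -35.7 W/m
(Negative Q' ⇒ heat flows inward; heat gain = 35.7 W/m.)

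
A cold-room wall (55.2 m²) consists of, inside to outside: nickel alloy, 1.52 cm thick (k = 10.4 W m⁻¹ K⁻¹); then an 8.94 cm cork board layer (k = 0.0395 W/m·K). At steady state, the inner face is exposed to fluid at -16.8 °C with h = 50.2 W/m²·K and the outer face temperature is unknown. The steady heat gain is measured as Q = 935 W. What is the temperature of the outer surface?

Sum the resistances:
  R_conv,in = 1/(hA) = 1/(50.2·55.2) = 3.609×10^-4 K/W
  R_nickel alloy = L/(kA) = 0.0152/(10.4·55.2) = 2.648×10^-5 K/W
  R_cork board = L/(kA) = 0.0894/(0.0395·55.2) = 0.04100 K/W
ΣR = 0.04139 K/W
ΔT = Q·ΣR = 935 × 0.04139 = 38.70 K
Heat flows inward, so T_out = T_in + ΔT = -16.8 + 38.70 = 21.9 °C

T_out = 21.9 °C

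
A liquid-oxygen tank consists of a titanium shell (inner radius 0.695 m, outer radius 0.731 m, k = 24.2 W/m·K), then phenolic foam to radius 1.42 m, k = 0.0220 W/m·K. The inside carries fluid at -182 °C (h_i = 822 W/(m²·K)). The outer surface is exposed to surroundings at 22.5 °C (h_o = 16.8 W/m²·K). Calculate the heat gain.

Q = 85.1 W

Series thermal resistances, inner to outer:
  R_conv,in = 1/(4πr²h) = 1/(4π·0.695²·822) = 2.004×10^-4 K/W
  R_titanium = (1/0.695 − 1/0.731)/(4πk) = 0.07086/(4π·24.2) = 2.330×10^-4 K/W
  R_phenolic foam = (1/0.731 − 1/1.42)/(4πk) = 0.6638/(4π·0.0220) = 2.401 K/W
  R_conv,out = 1/(4πr²h) = 1/(4π·1.42²·16.8) = 0.002349 K/W
ΣR = 2.004×10^-4 + 2.330×10^-4 + 2.401 + 0.002349 = 2.404 K/W
Q = ΔT/ΣR = (-182 °C − 22.5 °C)/2.404 = -85.1 W
(Negative Q ⇒ heat flows inward; heat gain = 85.1 W.)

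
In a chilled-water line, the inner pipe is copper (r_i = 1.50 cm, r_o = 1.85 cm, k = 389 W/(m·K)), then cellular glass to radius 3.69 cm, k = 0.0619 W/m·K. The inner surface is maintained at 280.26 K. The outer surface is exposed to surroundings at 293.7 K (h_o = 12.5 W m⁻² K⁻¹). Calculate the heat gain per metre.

Q' = 6.34 W/m

Series thermal resistances, inner to outer:
  R'_copper = ln(0.0185/0.0150)/(2πk) = 0.2097/(2π·389) = 8.580×10^-5 m·K/W
  R'_cellular glass = ln(0.0369/0.0185)/(2πk) = 0.6904/(2π·0.0619) = 1.775 m·K/W
  R'_conv,out = 1/(2πr h) = 1/(2π·0.0369·12.5) = 0.3451 m·K/W
ΣR = 8.580×10^-5 + 1.775 + 0.3451 = 2.120 m·K/W
Q' = ΔT/ΣR = (280.26 K − 293.7 K)/2.120 = -6.34 W/m
(Negative Q' ⇒ heat flows inward; heat gain = 6.34 W/m.)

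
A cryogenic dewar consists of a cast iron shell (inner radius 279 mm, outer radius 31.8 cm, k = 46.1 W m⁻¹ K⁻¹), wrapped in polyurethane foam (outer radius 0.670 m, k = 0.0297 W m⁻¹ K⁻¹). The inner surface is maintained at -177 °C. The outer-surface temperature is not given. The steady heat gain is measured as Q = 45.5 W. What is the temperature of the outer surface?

T_out = 24.4 °C

Sum the resistances:
  R_cast iron = (1/0.279 − 1/0.318)/(4πk) = 0.4396/(4π·46.1) = 7.588×10^-4 K/W
  R_polyurethane foam = (1/0.318 − 1/0.670)/(4πk) = 1.652/(4π·0.0297) = 4.427 K/W
ΣR = 4.427 K/W
ΔT = Q·ΣR = 45.5 × 4.427 = 201.4 K
Heat flows inward, so T_out = T_in + ΔT = -177 + 201.4 = 24.4 °C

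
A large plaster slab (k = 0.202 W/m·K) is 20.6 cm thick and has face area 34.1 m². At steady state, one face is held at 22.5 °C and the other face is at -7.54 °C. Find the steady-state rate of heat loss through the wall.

Q = kA·ΔT/L = 0.202 × 34.1 × |22.5 °C − -7.54 °C| / 0.206 = 1000 W

Q = 1000 W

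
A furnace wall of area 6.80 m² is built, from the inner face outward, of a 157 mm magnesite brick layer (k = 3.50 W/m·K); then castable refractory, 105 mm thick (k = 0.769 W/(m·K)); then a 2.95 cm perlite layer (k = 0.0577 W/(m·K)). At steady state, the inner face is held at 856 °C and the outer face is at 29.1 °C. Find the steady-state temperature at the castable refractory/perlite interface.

T = 639 °C

Resistance network (inner→outer):
  R_magnesite brick = L/(kA) = 0.157/(3.50·6.80) = 0.006597 K/W
  R_castable refractory = L/(kA) = 0.105/(0.769·6.80) = 0.02008 K/W
  R_perlite = L/(kA) = 0.0295/(0.0577·6.80) = 0.07519 K/W
ΣR = 0.006597 + 0.02008 + 0.07519 = 0.1019 K/W
Q = ΔT/ΣR = (856 °C − 29.1 °C)/0.1019 = 8115 W
From the inner boundary to the castable refractory/perlite interface, ΣR_partial = 0.02668 K/W.
T_interface = T_in − Q·ΣR_partial = 856 °C − (8115)(0.02668) = 639 °C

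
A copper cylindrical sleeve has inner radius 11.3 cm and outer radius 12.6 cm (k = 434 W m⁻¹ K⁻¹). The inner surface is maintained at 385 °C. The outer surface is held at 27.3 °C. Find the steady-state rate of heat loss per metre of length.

Q' = 8.96×10^6 W/m

Q' = 2πk·ΔT/ln(r₂/r₁) = 2π × 434 × 357.7 / ln(0.126/0.113) = 8.96×10^6 W/m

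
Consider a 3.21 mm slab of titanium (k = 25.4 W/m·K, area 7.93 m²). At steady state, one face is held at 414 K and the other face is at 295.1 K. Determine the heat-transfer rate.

Q = 7460 kW

Q = kA·ΔT/L = 25.4 × 7.93 × |414 K − 295.1 K| / 0.00321 = 7.46×10^6 W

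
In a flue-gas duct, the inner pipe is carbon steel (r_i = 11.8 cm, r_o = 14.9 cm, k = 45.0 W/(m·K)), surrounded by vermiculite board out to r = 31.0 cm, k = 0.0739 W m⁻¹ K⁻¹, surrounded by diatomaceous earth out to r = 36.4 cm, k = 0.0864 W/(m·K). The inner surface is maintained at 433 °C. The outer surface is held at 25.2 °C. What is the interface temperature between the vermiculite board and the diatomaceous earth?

Series thermal resistances, inner to outer:
  R'_carbon steel = ln(0.149/0.118)/(2πk) = 0.2333/(2π·45.0) = 8.250×10^-4 m·K/W
  R'_vermiculite board = ln(0.310/0.149)/(2πk) = 0.7326/(2π·0.0739) = 1.578 m·K/W
  R'_diatomaceous earth = ln(0.364/0.310)/(2πk) = 0.1606/(2π·0.0864) = 0.2958 m·K/W
ΣR = 8.250×10^-4 + 1.578 + 0.2958 = 1.875 m·K/W
Q' = ΔT/ΣR = (433 °C − 25.2 °C)/1.875 = 217.5 W/m
From the inner boundary to the vermiculite board/diatomaceous earth interface, ΣR_partial = 1.579 m·K/W.
T_interface = T_in − Q'·ΣR_partial = 433 °C − (217.5)(1.579) = 89.6 °C

T = 89.6 °C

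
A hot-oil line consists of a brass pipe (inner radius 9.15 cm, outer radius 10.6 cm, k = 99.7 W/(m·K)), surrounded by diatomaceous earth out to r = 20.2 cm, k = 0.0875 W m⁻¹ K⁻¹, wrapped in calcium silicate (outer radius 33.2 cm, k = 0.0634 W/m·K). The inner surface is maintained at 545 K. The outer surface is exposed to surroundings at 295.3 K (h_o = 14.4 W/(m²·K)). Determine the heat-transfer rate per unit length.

Q' = 102 W/m

Series thermal resistances, inner to outer:
  R'_brass = ln(0.106/0.0915)/(2πk) = 0.1471/(2π·99.7) = 2.348×10^-4 m·K/W
  R'_diatomaceous earth = ln(0.202/0.106)/(2πk) = 0.6448/(2π·0.0875) = 1.173 m·K/W
  R'_calcium silicate = ln(0.332/0.202)/(2πk) = 0.4969/(2π·0.0634) = 1.247 m·K/W
  R'_conv,out = 1/(2πr h) = 1/(2π·0.332·14.4) = 0.03329 m·K/W
ΣR = 2.348×10^-4 + 1.173 + 1.247 + 0.03329 = 2.454 m·K/W
Q' = ΔT/ΣR = (545 K − 295.3 K)/2.454 = 102 W/m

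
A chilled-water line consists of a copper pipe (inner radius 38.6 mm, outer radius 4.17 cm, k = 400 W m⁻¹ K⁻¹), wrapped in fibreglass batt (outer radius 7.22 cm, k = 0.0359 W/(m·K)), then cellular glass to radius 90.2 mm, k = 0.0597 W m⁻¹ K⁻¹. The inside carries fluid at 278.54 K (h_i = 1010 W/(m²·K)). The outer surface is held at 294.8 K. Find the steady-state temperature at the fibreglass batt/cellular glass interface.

T = 291.6 K

Treat each layer as a resistance in series:
  R'_conv,in = 1/(2πr h) = 1/(2π·0.0386·1010) = 0.004082 m·K/W
  R'_copper = ln(0.0417/0.0386)/(2πk) = 0.07725/(2π·400) = 3.074×10^-5 m·K/W
  R'_fibreglass batt = ln(0.0722/0.0417)/(2πk) = 0.5489/(2π·0.0359) = 2.434 m·K/W
  R'_cellular glass = ln(0.0902/0.0722)/(2πk) = 0.2226/(2π·0.0597) = 0.5934 m·K/W
ΣR = 0.004082 + 3.074×10^-5 + 2.434 + 0.5934 = 3.032 m·K/W
Q' = ΔT/ΣR = (278.54 K − 294.8 K)/3.032 = -5.363 W/m
From the inner boundary to the fibreglass batt/cellular glass interface, ΣR_partial = 2.438 m·K/W.
T_interface = T_in − Q'·ΣR_partial = 278.54 K − (-5.363)(2.438) = 291.6 K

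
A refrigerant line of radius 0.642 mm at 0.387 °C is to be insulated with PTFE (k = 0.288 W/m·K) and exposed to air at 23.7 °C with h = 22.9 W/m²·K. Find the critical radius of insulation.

r_cr = 1.26 cm

For a cylinder, r_cr = k_ins/h = 0.288/22.9 = 0.0126 m = 1.26 cm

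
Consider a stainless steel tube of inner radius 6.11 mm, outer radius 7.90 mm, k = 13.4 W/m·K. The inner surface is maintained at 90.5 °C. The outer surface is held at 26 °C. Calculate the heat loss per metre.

Q' = 2πk·ΔT/ln(r₂/r₁) = 2π × 13.4 × 64.5 / ln(0.00790/0.00611) = 21100 W/m

Q' = 21.1 kW/m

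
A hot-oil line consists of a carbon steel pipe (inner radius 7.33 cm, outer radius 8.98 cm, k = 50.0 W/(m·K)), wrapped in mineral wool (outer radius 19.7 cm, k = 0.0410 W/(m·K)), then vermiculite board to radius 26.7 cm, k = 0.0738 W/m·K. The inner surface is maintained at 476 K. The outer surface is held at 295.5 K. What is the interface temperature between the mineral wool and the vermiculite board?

T = 327.4 K

Treat each layer as a resistance in series:
  R'_carbon steel = ln(0.0898/0.0733)/(2πk) = 0.2030/(2π·50.0) = 6.462×10^-4 m·K/W
  R'_mineral wool = ln(0.197/0.0898)/(2πk) = 0.7856/(2π·0.0410) = 3.050 m·K/W
  R'_vermiculite board = ln(0.267/0.197)/(2πk) = 0.3040/(2π·0.0738) = 0.6557 m·K/W
ΣR = 6.462×10^-4 + 3.050 + 0.6557 = 3.706 m·K/W
Q' = ΔT/ΣR = (476 K − 295.5 K)/3.706 = 48.70 W/m
From the inner boundary to the mineral wool/vermiculite board interface, ΣR_partial = 3.051 m·K/W.
T_interface = T_in − Q'·ΣR_partial = 476 K − (48.70)(3.051) = 327.4 K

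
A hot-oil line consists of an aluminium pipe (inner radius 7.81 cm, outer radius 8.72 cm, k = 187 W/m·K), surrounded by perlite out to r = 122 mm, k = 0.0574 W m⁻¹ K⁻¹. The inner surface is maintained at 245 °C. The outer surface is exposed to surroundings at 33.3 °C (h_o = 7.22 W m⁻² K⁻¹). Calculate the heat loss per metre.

Q' = 190 W/m

Series thermal resistances, inner to outer:
  R'_aluminium = ln(0.0872/0.0781)/(2πk) = 0.1102/(2π·187) = 9.380×10^-5 m·K/W
  R'_perlite = ln(0.122/0.0872)/(2πk) = 0.3358/(2π·0.0574) = 0.9311 m·K/W
  R'_conv,out = 1/(2πr h) = 1/(2π·0.122·7.22) = 0.1807 m·K/W
ΣR = 9.380×10^-5 + 0.9311 + 0.1807 = 1.112 m·K/W
Q' = ΔT/ΣR = (245 °C − 33.3 °C)/1.112 = 190 W/m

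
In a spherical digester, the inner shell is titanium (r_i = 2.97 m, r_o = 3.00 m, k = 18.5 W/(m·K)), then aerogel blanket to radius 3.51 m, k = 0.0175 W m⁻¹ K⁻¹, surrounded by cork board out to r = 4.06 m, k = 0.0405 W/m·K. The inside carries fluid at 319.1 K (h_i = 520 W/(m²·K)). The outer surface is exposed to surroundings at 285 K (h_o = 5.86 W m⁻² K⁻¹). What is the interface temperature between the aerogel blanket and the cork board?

Series thermal resistances, inner to outer:
  R_conv,in = 1/(4πr²h) = 1/(4π·2.97²·520) = 1.735×10^-5 K/W
  R_titanium = (1/2.97 − 1/3.00)/(4πk) = 0.003367/(4π·18.5) = 1.448×10^-5 K/W
  R_aerogel blanket = (1/3.00 − 1/3.51)/(4πk) = 0.04843/(4π·0.0175) = 0.2202 K/W
  R_cork board = (1/3.51 − 1/4.06)/(4πk) = 0.03859/(4π·0.0405) = 0.07583 K/W
  R_conv,out = 1/(4πr²h) = 1/(4π·4.06²·5.86) = 8.238×10^-4 K/W
ΣR = 1.735×10^-5 + 1.448×10^-5 + 0.2202 + 0.07583 + 8.238×10^-4 = 0.2969 K/W
Q = ΔT/ΣR = (319.1 K − 285 K)/0.2969 = 114.9 W
From the inner boundary to the aerogel blanket/cork board interface, ΣR_partial = 0.2202 K/W.
T_interface = T_in − Q·ΣR_partial = 319.1 K − (114.9)(0.2202) = 293.8 K

T = 293.8 K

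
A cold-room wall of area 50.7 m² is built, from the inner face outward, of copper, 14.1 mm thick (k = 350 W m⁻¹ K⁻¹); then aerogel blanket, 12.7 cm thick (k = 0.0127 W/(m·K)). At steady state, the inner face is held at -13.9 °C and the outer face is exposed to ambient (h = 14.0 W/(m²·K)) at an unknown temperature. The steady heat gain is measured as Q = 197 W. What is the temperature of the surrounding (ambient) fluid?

T_out = 25.2 °C

Series resistances:
  R_copper = L/(kA) = 0.0141/(350·50.7) = 7.946×10^-7 K/W
  R_aerogel blanket = L/(kA) = 0.127/(0.0127·50.7) = 0.1972 K/W
  R_conv,out = 1/(hA) = 1/(14.0·50.7) = 0.001409 K/W
ΣR = 0.1986 K/W
ΔT = Q·ΣR = 197 × 0.1986 = 39.12 K
Heat flows inward, so T_out = T_in + ΔT = -13.9 + 39.12 = 25.2 °C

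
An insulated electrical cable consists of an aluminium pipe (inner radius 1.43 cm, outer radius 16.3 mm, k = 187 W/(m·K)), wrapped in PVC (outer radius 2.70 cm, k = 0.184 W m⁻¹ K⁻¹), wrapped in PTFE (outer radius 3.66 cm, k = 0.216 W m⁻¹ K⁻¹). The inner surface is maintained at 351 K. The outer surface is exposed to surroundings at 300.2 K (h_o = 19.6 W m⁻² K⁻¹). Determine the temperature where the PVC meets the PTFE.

Resistance network (inner→outer):
  R'_aluminium = ln(0.0163/0.0143)/(2πk) = 0.1309/(2π·187) = 1.114×10^-4 m·K/W
  R'_PVC = ln(0.0270/0.0163)/(2πk) = 0.5047/(2π·0.184) = 0.4365 m·K/W
  R'_PTFE = ln(0.0366/0.0270)/(2πk) = 0.3042/(2π·0.216) = 0.2242 m·K/W
  R'_conv,out = 1/(2πr h) = 1/(2π·0.0366·19.6) = 0.2219 m·K/W
ΣR = 1.114×10^-4 + 0.4365 + 0.2242 + 0.2219 = 0.8827 m·K/W
Q' = ΔT/ΣR = (351 K − 300.2 K)/0.8827 = 57.55 W/m
From the inner boundary to the PVC/PTFE interface, ΣR_partial = 0.4366 m·K/W.
T_interface = T_in − Q'·ΣR_partial = 351 K − (57.55)(0.4366) = 325.9 K

T = 325.9 K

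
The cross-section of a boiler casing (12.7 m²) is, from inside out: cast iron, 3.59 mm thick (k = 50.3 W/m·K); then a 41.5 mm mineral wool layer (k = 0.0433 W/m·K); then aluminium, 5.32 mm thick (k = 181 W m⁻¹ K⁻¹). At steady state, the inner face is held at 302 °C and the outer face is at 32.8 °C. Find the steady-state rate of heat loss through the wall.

Q = 3570 W

Treat each layer as a resistance in series:
  R_cast iron = L/(kA) = 0.00359/(50.3·12.7) = 5.620×10^-6 K/W
  R_mineral wool = L/(kA) = 0.0415/(0.0433·12.7) = 0.07547 K/W
  R_aluminium = L/(kA) = 0.00532/(181·12.7) = 2.314×10^-6 K/W
ΣR = 5.620×10^-6 + 0.07547 + 2.314×10^-6 = 0.07548 K/W
Q = ΔT/ΣR = (302 °C − 32.8 °C)/0.07548 = 3570 W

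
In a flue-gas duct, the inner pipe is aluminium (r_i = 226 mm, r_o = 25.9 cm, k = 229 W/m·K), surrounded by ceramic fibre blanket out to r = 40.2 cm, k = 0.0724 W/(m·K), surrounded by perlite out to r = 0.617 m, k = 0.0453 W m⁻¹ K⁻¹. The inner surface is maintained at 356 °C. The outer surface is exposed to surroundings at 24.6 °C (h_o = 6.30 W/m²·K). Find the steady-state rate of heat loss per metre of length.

Series thermal resistances, inner to outer:
  R'_aluminium = ln(0.259/0.226)/(2πk) = 0.1363/(2π·229) = 9.472×10^-5 m·K/W
  R'_ceramic fibre blanket = ln(0.402/0.259)/(2πk) = 0.4396/(2π·0.0724) = 0.9664 m·K/W
  R'_perlite = ln(0.617/0.402)/(2πk) = 0.4284/(2π·0.0453) = 1.505 m·K/W
  R'_conv,out = 1/(2πr h) = 1/(2π·0.617·6.30) = 0.04094 m·K/W
ΣR = 9.472×10^-5 + 0.9664 + 1.505 + 0.04094 = 2.512 m·K/W
Q' = ΔT/ΣR = (356 °C − 24.6 °C)/2.512 = 132 W/m

Q' = 132 W/m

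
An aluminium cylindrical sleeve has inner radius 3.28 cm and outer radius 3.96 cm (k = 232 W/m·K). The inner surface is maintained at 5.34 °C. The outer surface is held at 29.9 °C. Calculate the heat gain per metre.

Q' = 190 kW/m

Q' = 2πk·ΔT/ln(r₂/r₁) = 2π × 232 × 24.56 / ln(0.0396/0.0328) = 1.90×10^5 W/m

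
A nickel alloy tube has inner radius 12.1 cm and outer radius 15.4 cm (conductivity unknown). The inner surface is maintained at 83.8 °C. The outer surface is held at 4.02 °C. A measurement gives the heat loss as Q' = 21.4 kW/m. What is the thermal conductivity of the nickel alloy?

k = 10.3 W/m·K

ΣR = ΔT/Q' = |83.8 − 4.02|/21400 = 0.003728 m·K/W
ln(r₂/r₁)/(2πk) = 0.003728 ⇒ k = 0.2412/(2π·0.003728) = 10.3 W/m·K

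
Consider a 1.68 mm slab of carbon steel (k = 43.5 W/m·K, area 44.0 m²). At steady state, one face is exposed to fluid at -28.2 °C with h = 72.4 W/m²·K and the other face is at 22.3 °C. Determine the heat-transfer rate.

Series thermal resistances, inner to outer:
  R_conv,in = 1/(hA) = 1/(72.4·44.0) = 3.139×10^-4 K/W
  R_carbon steel = L/(kA) = 0.00168/(43.5·44.0) = 8.777×10^-7 K/W
ΣR = 3.139×10^-4 + 8.777×10^-7 = 3.148×10^-4 K/W
Q = ΔT/ΣR = (-28.2 °C − 22.3 °C)/3.148×10^-4 = -1.60×10^5 W
(Negative Q ⇒ heat flows inward; heat gain = 1.60×10^5 W.)

Q = 160 kW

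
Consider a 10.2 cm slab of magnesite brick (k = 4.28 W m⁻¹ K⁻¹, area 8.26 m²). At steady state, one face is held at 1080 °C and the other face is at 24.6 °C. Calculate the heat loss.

Q = 3.66×10^5 W

Q = kA·ΔT/L = 4.28 × 8.26 × |1080 °C − 24.6 °C| / 0.102 = 3.66×10^5 W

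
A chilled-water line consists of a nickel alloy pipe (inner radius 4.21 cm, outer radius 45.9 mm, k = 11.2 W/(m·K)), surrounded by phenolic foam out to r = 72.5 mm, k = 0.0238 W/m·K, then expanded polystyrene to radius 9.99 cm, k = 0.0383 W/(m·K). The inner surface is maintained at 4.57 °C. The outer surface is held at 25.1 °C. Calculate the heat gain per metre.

Q' = 4.68 W/m

Series thermal resistances, inner to outer:
  R'_nickel alloy = ln(0.0459/0.0421)/(2πk) = 0.08642/(2π·11.2) = 0.001228 m·K/W
  R'_phenolic foam = ln(0.0725/0.0459)/(2πk) = 0.4571/(2π·0.0238) = 3.057 m·K/W
  R'_expanded polystyrene = ln(0.0999/0.0725)/(2πk) = 0.3206/(2π·0.0383) = 1.332 m·K/W
ΣR = 0.001228 + 3.057 + 1.332 = 4.390 m·K/W
Q' = ΔT/ΣR = (4.57 °C − 25.1 °C)/4.390 = -4.68 W/m
(Negative Q' ⇒ heat flows inward; heat gain = 4.68 W/m.)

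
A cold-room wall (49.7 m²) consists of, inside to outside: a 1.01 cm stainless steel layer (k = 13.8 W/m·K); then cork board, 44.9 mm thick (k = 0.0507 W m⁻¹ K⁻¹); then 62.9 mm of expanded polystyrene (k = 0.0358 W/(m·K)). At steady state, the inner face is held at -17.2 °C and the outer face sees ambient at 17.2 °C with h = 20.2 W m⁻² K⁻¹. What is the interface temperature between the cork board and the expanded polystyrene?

T = -5.88 °C

Series thermal resistances, inner to outer:
  R_stainless steel = L/(kA) = 0.0101/(13.8·49.7) = 1.473×10^-5 K/W
  R_cork board = L/(kA) = 0.0449/(0.0507·49.7) = 0.01782 K/W
  R_expanded polystyrene = L/(kA) = 0.0629/(0.0358·49.7) = 0.03535 K/W
  R_conv,out = 1/(hA) = 1/(20.2·49.7) = 9.961×10^-4 K/W
ΣR = 1.473×10^-5 + 0.01782 + 0.03535 + 9.961×10^-4 = 0.05418 K/W
Q = ΔT/ΣR = (-17.2 °C − 17.2 °C)/0.05418 = -634.9 W
From the inner boundary to the cork board/expanded polystyrene interface, ΣR_partial = 0.01783 K/W.
T_interface = T_in − Q·ΣR_partial = -17.2 °C − (-634.9)(0.01783) = -5.88 °C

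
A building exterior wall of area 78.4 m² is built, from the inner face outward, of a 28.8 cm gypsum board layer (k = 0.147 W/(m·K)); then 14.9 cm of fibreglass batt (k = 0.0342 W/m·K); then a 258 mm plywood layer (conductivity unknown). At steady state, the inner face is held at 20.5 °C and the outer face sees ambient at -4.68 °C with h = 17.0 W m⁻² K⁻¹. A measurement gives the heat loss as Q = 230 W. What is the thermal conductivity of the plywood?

ΣR = ΔT/Q = |20.5 − -4.68|/230 = 0.1095 K/W
Known resistances:
  R_gypsum board = L/(kA) = 0.288/(0.147·78.4) = 0.02499 K/W
  R_fibreglass batt = L/(kA) = 0.149/(0.0342·78.4) = 0.05557 K/W
  R_conv,out = 1/(hA) = 1/(17.0·78.4) = 7.503×10^-4 K/W
R_plywood = ΣR − ΣR_known = 0.1095 − 0.08131 = 0.02819 K/W
L/(kA) = 0.02819 ⇒ k = 0.258/(0.02819·78.4) = 0.117 W/m·K

k = 0.117 W/m·K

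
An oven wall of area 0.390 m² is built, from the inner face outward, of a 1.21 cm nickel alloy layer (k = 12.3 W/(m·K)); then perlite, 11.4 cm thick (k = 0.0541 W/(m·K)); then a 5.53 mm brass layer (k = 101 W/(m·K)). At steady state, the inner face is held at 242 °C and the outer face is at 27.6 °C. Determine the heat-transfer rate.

Q = 39.7 W

Resistance network (inner→outer):
  R_nickel alloy = L/(kA) = 0.0121/(12.3·0.390) = 0.002522 K/W
  R_perlite = L/(kA) = 0.114/(0.0541·0.390) = 5.403 K/W
  R_brass = L/(kA) = 0.00553/(101·0.390) = 1.404×10^-4 K/W
ΣR = 0.002522 + 5.403 + 1.404×10^-4 = 5.406 K/W
Q = ΔT/ΣR = (242 °C − 27.6 °C)/5.406 = 39.7 W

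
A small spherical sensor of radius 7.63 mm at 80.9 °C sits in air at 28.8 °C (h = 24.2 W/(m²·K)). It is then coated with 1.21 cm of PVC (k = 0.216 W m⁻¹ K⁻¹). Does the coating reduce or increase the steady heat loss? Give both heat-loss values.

Critical radius for a sphere: r_cr = 2k/h = 0.0179 m = 1.79 cm.
Outer radius after coating: r₂ = 0.00763 + 0.0121 = 0.01973 m.
r₁ < r_cr < r₂: heat loss rises to a maximum at r_cr then falls. Whether the coating helps depends on whether Q(r₂) has dropped back below Q(r₁).
Bare: R = 1/(4πr₁²h) = 56.48 K/W; Q = 52.1/56.48 = 0.922 W.
Coated: R = R_cond + R_conv = 38.06 K/W; Q = 52.1/38.06 = 1.37 W.

increases: 0.922 → 1.37 W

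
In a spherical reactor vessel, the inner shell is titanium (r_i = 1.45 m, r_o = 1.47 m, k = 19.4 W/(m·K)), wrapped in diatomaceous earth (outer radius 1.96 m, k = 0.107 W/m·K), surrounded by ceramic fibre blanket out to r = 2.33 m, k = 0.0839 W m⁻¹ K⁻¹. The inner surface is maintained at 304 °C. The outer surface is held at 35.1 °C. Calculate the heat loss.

Resistance network (inner→outer):
  R_titanium = (1/1.45 − 1/1.47)/(4πk) = 0.009383/(4π·19.4) = 3.849×10^-5 K/W
  R_diatomaceous earth = (1/1.47 − 1/1.96)/(4πk) = 0.1701/(4π·0.107) = 0.1265 K/W
  R_ceramic fibre blanket = (1/1.96 − 1/2.33)/(4πk) = 0.08102/(4π·0.0839) = 0.07685 K/W
ΣR = 3.849×10^-5 + 0.1265 + 0.07685 = 0.2034 K/W
Q = ΔT/ΣR = (304 °C − 35.1 °C)/0.2034 = 1320 W

Q = 1320 W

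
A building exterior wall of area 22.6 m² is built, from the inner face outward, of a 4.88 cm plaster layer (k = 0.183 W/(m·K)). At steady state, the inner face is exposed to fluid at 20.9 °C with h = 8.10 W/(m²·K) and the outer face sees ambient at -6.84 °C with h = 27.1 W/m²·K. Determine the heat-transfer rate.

Series thermal resistances, inner to outer:
  R_conv,in = 1/(hA) = 1/(8.10·22.6) = 0.005463 K/W
  R_plaster = L/(kA) = 0.0488/(0.183·22.6) = 0.01180 K/W
  R_conv,out = 1/(hA) = 1/(27.1·22.6) = 0.001633 K/W
ΣR = 0.005463 + 0.01180 + 0.001633 = 0.01890 K/W
Q = ΔT/ΣR = (20.9 °C − -6.84 °C)/0.01890 = 1470 W

Q = 1470 W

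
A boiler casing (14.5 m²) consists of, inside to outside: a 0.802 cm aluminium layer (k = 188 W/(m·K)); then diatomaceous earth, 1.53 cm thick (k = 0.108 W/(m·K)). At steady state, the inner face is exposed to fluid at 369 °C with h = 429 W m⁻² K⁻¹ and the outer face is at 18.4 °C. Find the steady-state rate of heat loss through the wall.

Q = 35.3 kW

Treat each layer as a resistance in series:
  R_conv,in = 1/(hA) = 1/(429·14.5) = 1.608×10^-4 K/W
  R_aluminium = L/(kA) = 0.00802/(188·14.5) = 2.942×10^-6 K/W
  R_diatomaceous earth = L/(kA) = 0.0153/(0.108·14.5) = 0.009770 K/W
ΣR = 1.608×10^-4 + 2.942×10^-6 + 0.009770 = 0.009934 K/W
Q = ΔT/ΣR = (369 °C − 18.4 °C)/0.009934 = 35300 W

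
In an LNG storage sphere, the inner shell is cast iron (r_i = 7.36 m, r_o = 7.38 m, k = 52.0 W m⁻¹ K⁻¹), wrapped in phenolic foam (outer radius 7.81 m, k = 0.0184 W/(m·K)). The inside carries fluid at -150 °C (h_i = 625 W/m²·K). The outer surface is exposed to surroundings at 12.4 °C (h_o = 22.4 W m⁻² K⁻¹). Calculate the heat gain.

Series thermal resistances, inner to outer:
  R_conv,in = 1/(4πr²h) = 1/(4π·7.36²·625) = 2.350×10^-6 K/W
  R_cast iron = (1/7.36 − 1/7.38)/(4πk) = 3.682×10^-4/(4π·52.0) = 5.635×10^-7 K/W
  R_phenolic foam = (1/7.38 − 1/7.81)/(4πk) = 0.007460/(4π·0.0184) = 0.03227 K/W
  R_conv,out = 1/(4πr²h) = 1/(4π·7.81²·22.4) = 5.824×10^-5 K/W
ΣR = 2.350×10^-6 + 5.635×10^-7 + 0.03227 + 5.824×10^-5 = 0.03233 K/W
Q = ΔT/ΣR = (-150 °C − 12.4 °C)/0.03233 = -5020 W
(Negative Q ⇒ heat flows inward; heat gain = 5020 W.)

Q = 5.02 kW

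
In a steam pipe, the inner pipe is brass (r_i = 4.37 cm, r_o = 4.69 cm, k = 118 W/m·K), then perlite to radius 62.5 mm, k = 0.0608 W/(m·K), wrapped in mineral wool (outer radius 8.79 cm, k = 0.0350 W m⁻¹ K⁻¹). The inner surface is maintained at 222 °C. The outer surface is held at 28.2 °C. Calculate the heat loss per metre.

Treat each layer as a resistance in series:
  R'_brass = ln(0.0469/0.0437)/(2πk) = 0.07067/(2π·118) = 9.532×10^-5 m·K/W
  R'_perlite = ln(0.0625/0.0469)/(2πk) = 0.2871/(2π·0.0608) = 0.7517 m·K/W
  R'_mineral wool = ln(0.0879/0.0625)/(2πk) = 0.3410/(2π·0.0350) = 1.551 m·K/W
ΣR = 9.532×10^-5 + 0.7517 + 1.551 = 2.303 m·K/W
Q' = ΔT/ΣR = (222 °C − 28.2 °C)/2.303 = 84.2 W/m

Q' = 84.2 W/m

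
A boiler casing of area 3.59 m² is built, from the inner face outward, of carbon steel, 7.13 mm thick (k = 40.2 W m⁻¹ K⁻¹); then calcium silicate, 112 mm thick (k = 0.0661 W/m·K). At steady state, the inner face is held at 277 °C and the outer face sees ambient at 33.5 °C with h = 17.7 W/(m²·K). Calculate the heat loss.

Q = 499 W

Resistance network (inner→outer):
  R_carbon steel = L/(kA) = 0.00713/(40.2·3.59) = 4.940×10^-5 K/W
  R_calcium silicate = L/(kA) = 0.112/(0.0661·3.59) = 0.4720 K/W
  R_conv,out = 1/(hA) = 1/(17.7·3.59) = 0.01574 K/W
ΣR = 4.940×10^-5 + 0.4720 + 0.01574 = 0.4878 K/W
Q = ΔT/ΣR = (277 °C − 33.5 °C)/0.4878 = 499 W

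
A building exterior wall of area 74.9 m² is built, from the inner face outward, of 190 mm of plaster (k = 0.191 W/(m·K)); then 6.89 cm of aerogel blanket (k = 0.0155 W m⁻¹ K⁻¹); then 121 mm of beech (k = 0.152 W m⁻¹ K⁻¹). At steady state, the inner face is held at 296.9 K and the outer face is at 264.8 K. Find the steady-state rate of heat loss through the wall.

Q = 386 W

Treat each layer as a resistance in series:
  R_plaster = L/(kA) = 0.190/(0.191·74.9) = 0.01328 K/W
  R_aerogel blanket = L/(kA) = 0.0689/(0.0155·74.9) = 0.05935 K/W
  R_beech = L/(kA) = 0.121/(0.152·74.9) = 0.01063 K/W
ΣR = 0.01328 + 0.05935 + 0.01063 = 0.08326 K/W
Q = ΔT/ΣR = (296.9 K − 264.8 K)/0.08326 = 386 W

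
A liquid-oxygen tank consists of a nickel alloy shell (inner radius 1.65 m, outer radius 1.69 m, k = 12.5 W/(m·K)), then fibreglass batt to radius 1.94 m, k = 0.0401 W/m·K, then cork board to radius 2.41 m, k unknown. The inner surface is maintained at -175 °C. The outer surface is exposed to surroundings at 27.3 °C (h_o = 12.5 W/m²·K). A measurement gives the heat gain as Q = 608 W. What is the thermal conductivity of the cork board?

k = 0.0444 W/m·K

ΣR = ΔT/Q = |-175 − 27.3|/608 = 0.3327 K/W
Known resistances:
  R_nickel alloy = (1/1.65 − 1/1.69)/(4πk) = 0.01434/(4π·12.5) = 9.132×10^-5 K/W
  R_fibreglass batt = (1/1.69 − 1/1.94)/(4πk) = 0.07625/(4π·0.0401) = 0.1513 K/W
  R_conv,out = 1/(4πr²h) = 1/(4π·2.41²·12.5) = 0.001096 K/W
R_cork board = ΣR − ΣR_known = 0.3327 − 0.1525 = 0.1802 K/W
(1/r₁−1/r₂)/(4πk) = 0.1802 ⇒ k = 0.1005/(4π·0.1802) = 0.0444 W/m·K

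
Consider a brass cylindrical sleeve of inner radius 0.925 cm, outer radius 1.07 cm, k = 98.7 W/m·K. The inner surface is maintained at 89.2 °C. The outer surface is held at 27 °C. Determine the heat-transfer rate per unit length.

Q' = 2πk·ΔT/ln(r₂/r₁) = 2π × 98.7 × 62.2 / ln(0.0107/0.00925) = 2.65×10^5 W/m

Q' = 265 kW/m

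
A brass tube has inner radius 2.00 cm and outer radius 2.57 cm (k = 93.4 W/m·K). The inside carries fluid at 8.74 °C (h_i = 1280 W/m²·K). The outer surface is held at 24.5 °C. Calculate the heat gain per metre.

Q' = 2.37 kW/m

Resistance network (inner→outer):
  R'_conv,in = 1/(2πr h) = 1/(2π·0.0200·1280) = 0.006217 m·K/W
  R'_brass = ln(0.0257/0.0200)/(2πk) = 0.2508/(2π·93.4) = 4.273×10^-4 m·K/W
ΣR = 0.006217 + 4.273×10^-4 = 0.006644 m·K/W
Q' = ΔT/ΣR = (8.74 °C − 24.5 °C)/0.006644 = -2370 W/m
(Negative Q' ⇒ heat flows inward; heat gain = 2370 W/m.)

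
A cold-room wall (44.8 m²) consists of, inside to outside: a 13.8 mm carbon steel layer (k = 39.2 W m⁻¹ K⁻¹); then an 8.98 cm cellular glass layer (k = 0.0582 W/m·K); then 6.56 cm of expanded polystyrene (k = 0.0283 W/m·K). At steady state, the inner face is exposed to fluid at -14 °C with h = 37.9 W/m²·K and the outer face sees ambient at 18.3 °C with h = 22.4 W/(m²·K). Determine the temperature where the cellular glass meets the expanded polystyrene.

T = -1.11 °C

Resistance network (inner→outer):
  R_conv,in = 1/(hA) = 1/(37.9·44.8) = 5.890×10^-4 K/W
  R_carbon steel = L/(kA) = 0.0138/(39.2·44.8) = 7.858×10^-6 K/W
  R_cellular glass = L/(kA) = 0.0898/(0.0582·44.8) = 0.03444 K/W
  R_expanded polystyrene = L/(kA) = 0.0656/(0.0283·44.8) = 0.05174 K/W
  R_conv,out = 1/(hA) = 1/(22.4·44.8) = 9.965×10^-4 K/W
ΣR = 5.890×10^-4 + 7.858×10^-6 + 0.03444 + 0.05174 + 9.965×10^-4 = 0.08777 K/W
Q = ΔT/ΣR = (-14 °C − 18.3 °C)/0.08777 = -368.0 W
From the inner boundary to the cellular glass/expanded polystyrene interface, ΣR_partial = 0.03504 K/W.
T_interface = T_in − Q·ΣR_partial = -14 °C − (-368.0)(0.03504) = -1.11 °C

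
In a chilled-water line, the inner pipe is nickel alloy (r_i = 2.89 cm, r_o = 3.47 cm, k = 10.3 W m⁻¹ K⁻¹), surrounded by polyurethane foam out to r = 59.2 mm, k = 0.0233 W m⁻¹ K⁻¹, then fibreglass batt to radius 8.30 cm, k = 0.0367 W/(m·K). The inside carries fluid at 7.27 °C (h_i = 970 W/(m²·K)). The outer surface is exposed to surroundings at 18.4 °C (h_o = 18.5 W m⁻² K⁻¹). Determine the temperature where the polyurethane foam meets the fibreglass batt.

T = 15.1 °C

Series thermal resistances, inner to outer:
  R'_conv,in = 1/(2πr h) = 1/(2π·0.0289·970) = 0.005677 m·K/W
  R'_nickel alloy = ln(0.0347/0.0289)/(2πk) = 0.1829/(2π·10.3) = 0.002826 m·K/W
  R'_polyurethane foam = ln(0.0592/0.0347)/(2πk) = 0.5342/(2π·0.0233) = 3.649 m·K/W
  R'_fibreglass batt = ln(0.0830/0.0592)/(2πk) = 0.3379/(2π·0.0367) = 1.465 m·K/W
  R'_conv,out = 1/(2πr h) = 1/(2π·0.0830·18.5) = 0.1037 m·K/W
ΣR = 0.005677 + 0.002826 + 3.649 + 1.465 + 0.1037 = 5.226 m·K/W
Q' = ΔT/ΣR = (7.27 °C − 18.4 °C)/5.226 = -2.130 W/m
From the inner boundary to the polyurethane foam/fibreglass batt interface, ΣR_partial = 3.658 m·K/W.
T_interface = T_in − Q'·ΣR_partial = 7.27 °C − (-2.130)(3.658) = 15.1 °C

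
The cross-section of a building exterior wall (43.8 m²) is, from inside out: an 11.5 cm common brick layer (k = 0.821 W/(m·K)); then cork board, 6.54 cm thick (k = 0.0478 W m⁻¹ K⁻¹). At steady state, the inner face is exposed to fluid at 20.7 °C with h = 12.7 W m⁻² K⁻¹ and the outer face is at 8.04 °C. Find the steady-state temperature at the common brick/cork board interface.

Resistance network (inner→outer):
  R_conv,in = 1/(hA) = 1/(12.7·43.8) = 0.001798 K/W
  R_common brick = L/(kA) = 0.115/(0.821·43.8) = 0.003198 K/W
  R_cork board = L/(kA) = 0.0654/(0.0478·43.8) = 0.03124 K/W
ΣR = 0.001798 + 0.003198 + 0.03124 = 0.03624 K/W
Q = ΔT/ΣR = (20.7 °C − 8.04 °C)/0.03624 = 349.3 W
From the inner boundary to the common brick/cork board interface, ΣR_partial = 0.004996 K/W.
T_interface = T_in − Q·ΣR_partial = 20.7 °C − (349.3)(0.004996) = 19.0 °C

T = 19.0 °C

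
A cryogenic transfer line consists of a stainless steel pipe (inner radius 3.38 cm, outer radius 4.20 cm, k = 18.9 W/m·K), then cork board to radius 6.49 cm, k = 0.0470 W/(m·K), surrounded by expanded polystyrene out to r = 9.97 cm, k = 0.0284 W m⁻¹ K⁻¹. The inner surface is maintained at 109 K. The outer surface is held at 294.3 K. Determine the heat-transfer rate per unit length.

Series thermal resistances, inner to outer:
  R'_stainless steel = ln(0.0420/0.0338)/(2πk) = 0.2172/(2π·18.9) = 0.001829 m·K/W
  R'_cork board = ln(0.0649/0.0420)/(2πk) = 0.4352/(2π·0.0470) = 1.474 m·K/W
  R'_expanded polystyrene = ln(0.0997/0.0649)/(2πk) = 0.4293/(2π·0.0284) = 2.406 m·K/W
ΣR = 0.001829 + 1.474 + 2.406 = 3.882 m·K/W
Q' = ΔT/ΣR = (109 K − 294.3 K)/3.882 = -47.7 W/m
(Negative Q' ⇒ heat flows inward; heat gain = 47.7 W/m.)

Q' = 47.7 W/m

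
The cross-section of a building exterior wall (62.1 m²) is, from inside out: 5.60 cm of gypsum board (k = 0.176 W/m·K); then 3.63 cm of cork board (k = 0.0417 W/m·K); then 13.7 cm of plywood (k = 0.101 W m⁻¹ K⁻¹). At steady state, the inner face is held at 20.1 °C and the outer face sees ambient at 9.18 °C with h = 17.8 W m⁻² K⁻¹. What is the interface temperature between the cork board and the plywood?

Treat each layer as a resistance in series:
  R_gypsum board = L/(kA) = 0.0560/(0.176·62.1) = 0.005124 K/W
  R_cork board = L/(kA) = 0.0363/(0.0417·62.1) = 0.01402 K/W
  R_plywood = L/(kA) = 0.137/(0.101·62.1) = 0.02184 K/W
  R_conv,out = 1/(hA) = 1/(17.8·62.1) = 9.047×10^-4 K/W
ΣR = 0.005124 + 0.01402 + 0.02184 + 9.047×10^-4 = 0.04189 K/W
Q = ΔT/ΣR = (20.1 °C − 9.18 °C)/0.04189 = 260.7 W
From the inner boundary to the cork board/plywood interface, ΣR_partial = 0.01914 K/W.
T_interface = T_in − Q·ΣR_partial = 20.1 °C − (260.7)(0.01914) = 15.1 °C

T = 15.1 °C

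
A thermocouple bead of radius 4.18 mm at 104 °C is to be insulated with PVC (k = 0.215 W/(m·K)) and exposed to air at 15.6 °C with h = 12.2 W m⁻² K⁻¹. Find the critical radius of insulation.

r_cr = 3.52 cm

For a sphere, r_cr = 2k_ins/h = 2·0.215/12.2 = 0.0352 m = 3.52 cm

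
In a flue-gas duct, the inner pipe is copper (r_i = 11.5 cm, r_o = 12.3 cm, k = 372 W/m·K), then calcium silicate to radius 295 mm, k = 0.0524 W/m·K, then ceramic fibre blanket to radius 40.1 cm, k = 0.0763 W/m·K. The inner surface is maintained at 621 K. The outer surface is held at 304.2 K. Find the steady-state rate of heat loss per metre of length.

Series thermal resistances, inner to outer:
  R'_copper = ln(0.123/0.115)/(2πk) = 0.06725/(2π·372) = 2.877×10^-5 m·K/W
  R'_calcium silicate = ln(0.295/0.123)/(2πk) = 0.8748/(2π·0.0524) = 2.657 m·K/W
  R'_ceramic fibre blanket = ln(0.401/0.295)/(2πk) = 0.3070/(2π·0.0763) = 0.6403 m·K/W
ΣR = 2.877×10^-5 + 2.657 + 0.6403 = 3.297 m·K/W
Q' = ΔT/ΣR = (621 K − 304.2 K)/3.297 = 96.1 W/m

Q' = 96.1 W/m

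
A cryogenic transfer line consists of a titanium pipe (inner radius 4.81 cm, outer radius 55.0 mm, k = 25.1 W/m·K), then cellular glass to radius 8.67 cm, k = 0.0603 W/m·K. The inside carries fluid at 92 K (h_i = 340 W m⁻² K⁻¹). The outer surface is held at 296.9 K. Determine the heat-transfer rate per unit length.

Resistance network (inner→outer):
  R'_conv,in = 1/(2πr h) = 1/(2π·0.0481·340) = 0.009732 m·K/W
  R'_titanium = ln(0.0550/0.0481)/(2πk) = 0.1341/(2π·25.1) = 8.500×10^-4 m·K/W
  R'_cellular glass = ln(0.0867/0.0550)/(2πk) = 0.4551/(2π·0.0603) = 1.201 m·K/W
ΣR = 0.009732 + 8.500×10^-4 + 1.201 = 1.212 m·K/W
Q' = ΔT/ΣR = (92 K − 296.9 K)/1.212 = -169 W/m
(Negative Q' ⇒ heat flows inward; heat gain = 169 W/m.)

Q' = 169 W/m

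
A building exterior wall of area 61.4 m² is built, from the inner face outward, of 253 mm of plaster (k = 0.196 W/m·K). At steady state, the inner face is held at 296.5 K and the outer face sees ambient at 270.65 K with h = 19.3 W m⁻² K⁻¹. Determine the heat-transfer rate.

Resistance network (inner→outer):
  R_plaster = L/(kA) = 0.253/(0.196·61.4) = 0.02102 K/W
  R_conv,out = 1/(hA) = 1/(19.3·61.4) = 8.439×10^-4 K/W
ΣR = 0.02102 + 8.439×10^-4 = 0.02186 K/W
Q = ΔT/ΣR = (296.5 K − 270.65 K)/0.02186 = 1180 W

Q = 1180 W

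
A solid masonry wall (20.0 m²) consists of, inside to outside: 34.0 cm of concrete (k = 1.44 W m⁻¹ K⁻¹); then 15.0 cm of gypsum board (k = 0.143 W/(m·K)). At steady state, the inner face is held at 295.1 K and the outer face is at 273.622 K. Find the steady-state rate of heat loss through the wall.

Treat each layer as a resistance in series:
  R_concrete = L/(kA) = 0.340/(1.44·20.0) = 0.01181 K/W
  R_gypsum board = L/(kA) = 0.150/(0.143·20.0) = 0.05245 K/W
ΣR = 0.01181 + 0.05245 = 0.06426 K/W
Q = ΔT/ΣR = (295.1 K − 273.622 K)/0.06426 = 334 W

Q = 334 W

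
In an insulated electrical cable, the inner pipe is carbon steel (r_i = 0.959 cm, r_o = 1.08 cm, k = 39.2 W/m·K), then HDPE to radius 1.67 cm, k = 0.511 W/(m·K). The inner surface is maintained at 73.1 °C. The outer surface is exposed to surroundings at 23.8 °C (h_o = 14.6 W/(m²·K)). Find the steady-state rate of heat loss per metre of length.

Q' = 62.5 W/m

Resistance network (inner→outer):
  R'_carbon steel = ln(0.0108/0.00959)/(2πk) = 0.1188/(2π·39.2) = 4.824×10^-4 m·K/W
  R'_HDPE = ln(0.0167/0.0108)/(2πk) = 0.4359/(2π·0.511) = 0.1358 m·K/W
  R'_conv,out = 1/(2πr h) = 1/(2π·0.0167·14.6) = 0.6528 m·K/W
ΣR = 4.824×10^-4 + 0.1358 + 0.6528 = 0.7891 m·K/W
Q' = ΔT/ΣR = (73.1 °C − 23.8 °C)/0.7891 = 62.5 W/m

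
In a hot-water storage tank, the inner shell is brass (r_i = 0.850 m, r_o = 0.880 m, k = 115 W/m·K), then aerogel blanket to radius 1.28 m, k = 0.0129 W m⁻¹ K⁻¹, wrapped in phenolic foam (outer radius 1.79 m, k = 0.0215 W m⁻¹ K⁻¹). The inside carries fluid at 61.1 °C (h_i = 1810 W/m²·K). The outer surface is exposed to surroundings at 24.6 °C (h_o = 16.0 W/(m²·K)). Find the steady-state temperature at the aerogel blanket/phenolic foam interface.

T = 34.6 °C

Treat each layer as a resistance in series:
  R_conv,in = 1/(4πr²h) = 1/(4π·0.850²·1810) = 6.085×10^-5 K/W
  R_brass = (1/0.850 − 1/0.880)/(4πk) = 0.04011/(4π·115) = 2.775×10^-5 K/W
  R_aerogel blanket = (1/0.880 − 1/1.28)/(4πk) = 0.3551/(4π·0.0129) = 2.191 K/W
  R_phenolic foam = (1/1.28 − 1/1.79)/(4πk) = 0.2226/(4π·0.0215) = 0.8239 K/W
  R_conv,out = 1/(4πr²h) = 1/(4π·1.79²·16.0) = 0.001552 K/W
ΣR = 6.085×10^-5 + 2.775×10^-5 + 2.191 + 0.8239 + 0.001552 = 3.017 K/W
Q = ΔT/ΣR = (61.1 °C − 24.6 °C)/3.017 = 12.10 W
From the inner boundary to the aerogel blanket/phenolic foam interface, ΣR_partial = 2.191 K/W.
T_interface = T_in − Q·ΣR_partial = 61.1 °C − (12.10)(2.191) = 34.6 °C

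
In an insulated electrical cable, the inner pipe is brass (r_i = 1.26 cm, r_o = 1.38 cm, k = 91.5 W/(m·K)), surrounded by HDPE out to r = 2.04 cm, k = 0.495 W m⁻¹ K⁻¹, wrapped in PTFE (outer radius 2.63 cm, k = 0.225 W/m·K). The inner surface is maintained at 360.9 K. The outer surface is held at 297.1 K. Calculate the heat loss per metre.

Resistance network (inner→outer):
  R'_brass = ln(0.0138/0.0126)/(2πk) = 0.09097/(2π·91.5) = 1.582×10^-4 m·K/W
  R'_HDPE = ln(0.0204/0.0138)/(2πk) = 0.3909/(2π·0.495) = 0.1257 m·K/W
  R'_PTFE = ln(0.0263/0.0204)/(2πk) = 0.2540/(2π·0.225) = 0.1797 m·K/W
ΣR = 1.582×10^-4 + 0.1257 + 0.1797 = 0.3056 m·K/W
Q' = ΔT/ΣR = (360.9 K − 297.1 K)/0.3056 = 209 W/m

Q' = 209 W/m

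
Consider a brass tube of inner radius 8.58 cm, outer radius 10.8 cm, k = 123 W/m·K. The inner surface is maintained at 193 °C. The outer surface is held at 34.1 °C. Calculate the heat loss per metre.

Q' = 2πk·ΔT/ln(r₂/r₁) = 2π × 123 × 158.9 / ln(0.108/0.0858) = 5.34×10^5 W/m

Q' = 5.34×10^5 W/m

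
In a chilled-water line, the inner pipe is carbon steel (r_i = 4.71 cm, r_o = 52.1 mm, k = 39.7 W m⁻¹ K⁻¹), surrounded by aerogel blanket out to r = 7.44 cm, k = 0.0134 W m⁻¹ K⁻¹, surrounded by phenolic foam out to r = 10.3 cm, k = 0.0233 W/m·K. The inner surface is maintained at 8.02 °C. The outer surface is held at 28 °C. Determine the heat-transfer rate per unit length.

Resistance network (inner→outer):
  R'_carbon steel = ln(0.0521/0.0471)/(2πk) = 0.1009/(2π·39.7) = 4.045×10^-4 m·K/W
  R'_aerogel blanket = ln(0.0744/0.0521)/(2πk) = 0.3563/(2π·0.0134) = 4.232 m·K/W
  R'_phenolic foam = ln(0.103/0.0744)/(2πk) = 0.3253/(2π·0.0233) = 2.222 m·K/W
ΣR = 4.045×10^-4 + 4.232 + 2.222 = 6.454 m·K/W
Q' = ΔT/ΣR = (8.02 °C − 28 °C)/6.454 = -3.10 W/m
(Negative Q' ⇒ heat flows inward; heat gain = 3.10 W/m.)

Q' = 3.10 W/m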